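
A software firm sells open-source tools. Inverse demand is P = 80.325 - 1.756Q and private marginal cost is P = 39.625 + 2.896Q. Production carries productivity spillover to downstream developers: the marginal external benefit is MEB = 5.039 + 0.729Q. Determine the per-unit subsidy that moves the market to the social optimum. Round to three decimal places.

subsidy = 13.539 per unit

Social marginal cost = private MC − MEB = 34.586 + 2.167Q.
Set SMC = demand: 34.586 + 2.167Q = 80.325 - 1.756Q → Q* = 11.6592.
The Pigouvian subsidy equals MEB at Q*: 5.039 + 0.729×11.6592 = 13.5386.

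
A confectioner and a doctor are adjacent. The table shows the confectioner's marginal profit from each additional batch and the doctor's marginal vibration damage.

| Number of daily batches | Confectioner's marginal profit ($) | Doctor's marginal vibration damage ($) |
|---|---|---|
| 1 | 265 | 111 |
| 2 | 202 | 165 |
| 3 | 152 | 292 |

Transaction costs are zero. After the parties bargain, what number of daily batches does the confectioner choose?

2

Bargaining reaches the level where marginal profit last exceeds marginal vibration damage.
That holds through level 2 (202 ≥ 165) but not at 3 (152 < 292).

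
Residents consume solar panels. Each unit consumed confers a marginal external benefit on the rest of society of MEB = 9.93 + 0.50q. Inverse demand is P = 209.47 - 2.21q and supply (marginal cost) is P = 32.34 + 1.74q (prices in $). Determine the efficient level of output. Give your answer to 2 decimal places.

q* = 54.22

Social marginal benefit = demand + MEB = 219.40 - 1.71q.
Set SMB = MC: 219.40 - 1.71q = 32.34 + 1.74q → q* = 54.2203.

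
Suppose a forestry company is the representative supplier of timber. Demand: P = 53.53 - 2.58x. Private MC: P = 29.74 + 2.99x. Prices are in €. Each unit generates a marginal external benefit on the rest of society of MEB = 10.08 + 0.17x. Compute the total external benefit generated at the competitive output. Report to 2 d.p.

€44.60

Market equilibrium (private): 29.74 + 2.99x = 53.53 - 2.58x → x_m = 4.2711.
Total external benefit = ∫₀^{x_m} (10.08 + 0.17x) dx = 10.08×4.2711 + ½×0.17×4.2711² = 44.6033.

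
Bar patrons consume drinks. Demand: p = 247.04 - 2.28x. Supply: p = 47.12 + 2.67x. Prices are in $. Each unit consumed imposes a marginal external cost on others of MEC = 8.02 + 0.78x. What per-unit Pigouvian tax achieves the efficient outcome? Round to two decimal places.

Social marginal benefit = demand − MEC = 239.02 - 3.06x.
Set SMB = MC: 239.02 - 3.06x = 47.12 + 2.67x → x* = 33.4904.
The Pigouvian tax equals MEC at x*: 8.02 + 0.78×33.4904 = 34.1425.

tax = $34.14 per unit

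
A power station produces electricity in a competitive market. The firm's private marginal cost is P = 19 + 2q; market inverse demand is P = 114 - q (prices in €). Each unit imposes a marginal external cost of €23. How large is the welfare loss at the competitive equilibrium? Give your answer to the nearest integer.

DWL = €88

Market equilibrium (private): 19 + 2q = 114 - q → q_m = 31.6667.
Social marginal cost = private MC + MEC = 42 + 2q.
Set SMC = demand: 42 + 2q = 114 - q → q* = 24.0000.
Between q* and q_m the wedge SMC − demand runs linearly from 0 to MEC(q_m), so the loss is a triangle.
DWL = ½ × 7.6667 × 23.0000 = 88.1671.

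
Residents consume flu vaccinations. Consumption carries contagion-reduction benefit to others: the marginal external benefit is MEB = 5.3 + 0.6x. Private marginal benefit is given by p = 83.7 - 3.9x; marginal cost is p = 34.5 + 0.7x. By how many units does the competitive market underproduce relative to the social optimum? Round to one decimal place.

2.9 units

Market equilibrium (private): 34.5 + 0.7x = 83.7 - 3.9x → x_m = 10.6957.
Social marginal benefit = demand + MEB = 89.0 - 3.3x.
Set SMB = MC: 89.0 - 3.3x = 34.5 + 0.7x → x* = 13.6250.
Gap = |10.6957 − 13.6250| = 2.9293.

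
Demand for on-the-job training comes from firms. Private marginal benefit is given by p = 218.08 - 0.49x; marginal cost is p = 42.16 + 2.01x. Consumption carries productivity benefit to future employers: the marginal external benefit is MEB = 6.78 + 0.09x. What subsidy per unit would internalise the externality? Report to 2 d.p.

Social marginal benefit = demand + MEB = 224.86 - 0.40x.
Set SMB = MC: 224.86 - 0.40x = 42.16 + 2.01x → x* = 75.8091.
The Pigouvian subsidy equals MEB at x*: 6.78 + 0.09×75.8091 = 13.6028.

subsidy = 13.60 per unit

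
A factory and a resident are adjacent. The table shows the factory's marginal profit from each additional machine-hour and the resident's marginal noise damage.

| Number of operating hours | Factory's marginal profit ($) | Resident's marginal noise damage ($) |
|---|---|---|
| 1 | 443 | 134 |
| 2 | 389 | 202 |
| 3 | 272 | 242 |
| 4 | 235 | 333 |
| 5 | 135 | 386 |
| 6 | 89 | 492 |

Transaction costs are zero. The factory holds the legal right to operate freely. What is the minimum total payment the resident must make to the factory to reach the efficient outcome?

$459

Left alone the factory would choose level 6 (marginal profit stays positive).
Efficient level: k* = 3 (marginal profit ≥ marginal noise damage through 3).
The resident must at least cover the factory's forgone profit from cutting 6→3: 235 + 135 + 89 = 459.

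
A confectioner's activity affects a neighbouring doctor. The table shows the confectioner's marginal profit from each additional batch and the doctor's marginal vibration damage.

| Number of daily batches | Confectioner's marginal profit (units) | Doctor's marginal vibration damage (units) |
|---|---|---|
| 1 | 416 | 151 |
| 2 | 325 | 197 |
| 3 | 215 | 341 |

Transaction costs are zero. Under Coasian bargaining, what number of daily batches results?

2

Bargaining reaches the level where marginal profit last exceeds marginal vibration damage.
That holds through level 2 (325 ≥ 197) but not at 3 (215 < 341).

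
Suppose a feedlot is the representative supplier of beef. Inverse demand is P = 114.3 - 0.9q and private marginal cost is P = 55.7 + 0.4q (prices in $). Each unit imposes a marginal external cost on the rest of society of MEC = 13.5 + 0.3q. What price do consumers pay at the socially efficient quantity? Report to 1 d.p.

P = $88.9

Social marginal cost = private MC + MEC = 69.2 + 0.7q.
Set SMC = demand: 69.2 + 0.7q = 114.3 - 0.9q → q* = 28.1875.
Consumer price on the demand curve at q*: 114.3 − 0.9×28.1875 = 88.9313.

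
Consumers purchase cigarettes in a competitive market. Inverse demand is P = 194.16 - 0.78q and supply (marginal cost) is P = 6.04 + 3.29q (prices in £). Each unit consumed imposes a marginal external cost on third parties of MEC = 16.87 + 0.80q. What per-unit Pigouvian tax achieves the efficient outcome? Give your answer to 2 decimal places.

Social marginal benefit = demand − MEC = 177.29 - 1.58q.
Set SMB = MC: 177.29 - 1.58q = 6.04 + 3.29q → q* = 35.1643.
The Pigouvian tax equals MEC at q*: 16.87 + 0.80×35.1643 = 45.0014.

tax = £45.00 per unit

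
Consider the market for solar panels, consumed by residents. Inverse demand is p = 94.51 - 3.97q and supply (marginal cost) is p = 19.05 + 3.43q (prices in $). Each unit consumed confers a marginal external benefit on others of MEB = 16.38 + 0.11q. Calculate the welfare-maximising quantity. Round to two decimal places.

Social marginal benefit = demand + MEB = 110.89 - 3.86q.
Set SMB = MC: 110.89 - 3.86q = 19.05 + 3.43q → q* = 12.5981.

q* = 12.60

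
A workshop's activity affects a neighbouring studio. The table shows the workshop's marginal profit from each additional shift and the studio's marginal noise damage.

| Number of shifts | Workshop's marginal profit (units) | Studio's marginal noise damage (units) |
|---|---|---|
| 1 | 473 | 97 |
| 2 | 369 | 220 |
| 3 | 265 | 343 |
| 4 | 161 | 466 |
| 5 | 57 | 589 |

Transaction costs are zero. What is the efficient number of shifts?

2

Bargaining reaches the level where marginal profit last exceeds marginal noise damage.
That holds through level 2 (369 ≥ 220) but not at 3 (265 < 343).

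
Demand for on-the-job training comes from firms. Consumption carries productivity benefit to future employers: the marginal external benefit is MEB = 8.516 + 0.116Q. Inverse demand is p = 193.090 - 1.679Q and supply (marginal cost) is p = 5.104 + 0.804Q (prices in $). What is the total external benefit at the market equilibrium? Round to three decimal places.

Market equilibrium (private): 5.104 + 0.804Q = 193.090 - 1.679Q → Q_m = 75.7092.
Total external benefit = ∫₀^{Q_m} (8.516 + 0.116Q) dQ = 8.516×75.7092 + ½×0.116×75.7092² = 977.1888.

$977.189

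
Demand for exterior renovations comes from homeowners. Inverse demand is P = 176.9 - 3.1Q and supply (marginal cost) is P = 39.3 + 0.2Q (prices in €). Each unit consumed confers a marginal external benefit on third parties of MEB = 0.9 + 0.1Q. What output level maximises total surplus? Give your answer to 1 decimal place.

Q* = 43.3

Social marginal benefit = demand + MEB = 177.8 - 3.0Q.
Set SMB = MC: 177.8 - 3.0Q = 39.3 + 0.2Q → Q* = 43.2813.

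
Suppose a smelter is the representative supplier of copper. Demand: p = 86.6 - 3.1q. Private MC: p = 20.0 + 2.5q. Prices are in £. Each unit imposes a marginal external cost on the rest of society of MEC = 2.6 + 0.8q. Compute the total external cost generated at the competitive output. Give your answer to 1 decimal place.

Market equilibrium (private): 20.0 + 2.5q = 86.6 - 3.1q → q_m = 11.8929.
Total external cost = ∫₀^{q_m} (2.6 + 0.8q) dq = 2.6×11.8929 + ½×0.8×11.8929² = 87.4980.

£87.5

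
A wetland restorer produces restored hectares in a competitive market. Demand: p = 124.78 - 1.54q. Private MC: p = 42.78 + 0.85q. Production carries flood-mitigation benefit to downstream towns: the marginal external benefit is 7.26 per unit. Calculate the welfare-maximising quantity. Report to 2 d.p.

q* = 37.35

Social marginal cost = private MC − MEB = 35.52 + 0.85q.
Set SMC = demand: 35.52 + 0.85q = 124.78 - 1.54q → q* = 37.3473.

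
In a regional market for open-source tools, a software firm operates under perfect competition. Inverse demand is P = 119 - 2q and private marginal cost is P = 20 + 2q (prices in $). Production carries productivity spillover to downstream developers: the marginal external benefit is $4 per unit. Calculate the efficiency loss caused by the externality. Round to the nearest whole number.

DWL = $2

Market equilibrium (private): 20 + 2q = 119 - 2q → q_m = 24.7500.
Social marginal cost = private MC − MEB = 16 + 2q.
Set SMC = demand: 16 + 2q = 119 - 2q → q* = 25.7500.
The welfare-loss triangle has base |q_m − q*| and height MEB(q_m) (the vertical gap between SMC and demand is zero at q* and MEB at q_m).
DWL = ½ × 1.0000 × 4.0000 = 2.0000.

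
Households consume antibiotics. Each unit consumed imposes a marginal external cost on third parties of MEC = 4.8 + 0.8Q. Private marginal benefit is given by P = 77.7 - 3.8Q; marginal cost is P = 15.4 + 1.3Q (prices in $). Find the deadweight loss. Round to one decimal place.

Market equilibrium (private): 15.4 + 1.3Q = 77.7 - 3.8Q → Q_m = 12.2157.
Social marginal benefit = demand − MEC = 72.9 - 4.6Q.
Set SMB = MC: 72.9 - 4.6Q = 15.4 + 1.3Q → Q* = 9.7458.
The loss is the area between SMB and MC from Q* to Q_m; with linear curves that's a triangle of height MEC(Q_m).
DWL = ½ × 2.4699 × 14.5725 = 17.9963.

DWL = $18.0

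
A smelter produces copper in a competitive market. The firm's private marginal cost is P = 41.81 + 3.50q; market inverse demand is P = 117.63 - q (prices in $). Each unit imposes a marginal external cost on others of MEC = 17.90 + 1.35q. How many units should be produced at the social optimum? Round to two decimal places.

q* = 9.90

Social marginal cost = private MC + MEC = 59.71 + 4.85q.
Set SMC = demand: 59.71 + 4.85q = 117.63 - q → q* = 9.9009.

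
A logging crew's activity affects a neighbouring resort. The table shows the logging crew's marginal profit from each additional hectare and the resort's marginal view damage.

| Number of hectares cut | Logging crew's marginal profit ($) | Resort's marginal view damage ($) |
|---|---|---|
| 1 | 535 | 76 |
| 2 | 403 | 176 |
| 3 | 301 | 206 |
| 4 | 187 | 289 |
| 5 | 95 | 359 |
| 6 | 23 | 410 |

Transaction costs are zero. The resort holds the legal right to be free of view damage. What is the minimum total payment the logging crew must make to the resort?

$458

Efficient level: marginal profit ≥ marginal view damage through level 3, so k* = 3.
With the resort holding the right, the logging crew must at least compensate total damage at k*: 76 + 176 + 206 = 458.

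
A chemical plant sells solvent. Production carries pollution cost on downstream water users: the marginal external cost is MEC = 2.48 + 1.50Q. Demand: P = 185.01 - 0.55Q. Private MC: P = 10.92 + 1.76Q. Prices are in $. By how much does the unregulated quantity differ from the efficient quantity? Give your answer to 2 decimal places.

30.32 units

Market equilibrium (private): 10.92 + 1.76Q = 185.01 - 0.55Q → Q_m = 75.3636.
Social marginal cost = private MC + MEC = 13.40 + 3.26Q.
Set SMC = demand: 13.40 + 3.26Q = 185.01 - 0.55Q → Q* = 45.0420.
Gap = |75.3636 − 45.0420| = 30.3216.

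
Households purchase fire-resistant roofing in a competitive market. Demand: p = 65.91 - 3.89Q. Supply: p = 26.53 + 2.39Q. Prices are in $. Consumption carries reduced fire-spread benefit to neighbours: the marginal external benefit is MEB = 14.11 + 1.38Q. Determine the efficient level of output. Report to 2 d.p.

Social marginal benefit = demand + MEB = 80.02 - 2.51Q.
Set SMB = MC: 80.02 - 2.51Q = 26.53 + 2.39Q → Q* = 10.9163.

Q* = 10.92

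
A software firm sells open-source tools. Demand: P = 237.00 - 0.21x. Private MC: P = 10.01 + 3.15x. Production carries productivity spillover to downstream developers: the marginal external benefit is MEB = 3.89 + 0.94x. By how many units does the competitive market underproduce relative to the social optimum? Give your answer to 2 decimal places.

Market equilibrium (private): 10.01 + 3.15x = 237.00 - 0.21x → x_m = 67.5565.
Social marginal cost = private MC − MEB = 6.12 + 2.21x.
Set SMC = demand: 6.12 + 2.21x = 237.00 - 0.21x → x* = 95.4050.
Gap = |67.5565 − 95.4050| = 27.8485.

27.85 units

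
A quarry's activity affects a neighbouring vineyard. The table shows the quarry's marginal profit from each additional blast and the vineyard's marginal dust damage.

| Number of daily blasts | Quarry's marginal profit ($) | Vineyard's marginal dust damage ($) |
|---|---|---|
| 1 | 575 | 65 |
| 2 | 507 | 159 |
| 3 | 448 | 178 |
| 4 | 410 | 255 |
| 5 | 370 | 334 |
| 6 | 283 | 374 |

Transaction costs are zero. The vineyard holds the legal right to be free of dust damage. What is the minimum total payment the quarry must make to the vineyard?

Efficient level: marginal profit ≥ marginal dust damage through level 5, so k* = 5.
With the vineyard holding the right, the quarry must at least compensate total damage at k*: 65 + 159 + 178 + 255 + 334 = 991.

$991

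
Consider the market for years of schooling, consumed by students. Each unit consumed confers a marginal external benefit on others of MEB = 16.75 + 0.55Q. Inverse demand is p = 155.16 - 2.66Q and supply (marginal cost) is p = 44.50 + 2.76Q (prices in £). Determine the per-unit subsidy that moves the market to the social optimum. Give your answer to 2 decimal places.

Social marginal benefit = demand + MEB = 171.91 - 2.11Q.
Set SMB = MC: 171.91 - 2.11Q = 44.50 + 2.76Q → Q* = 26.1622.
The Pigouvian subsidy equals MEB at Q*: 16.75 + 0.55×26.1622 = 31.1392.

subsidy = £31.14 per unit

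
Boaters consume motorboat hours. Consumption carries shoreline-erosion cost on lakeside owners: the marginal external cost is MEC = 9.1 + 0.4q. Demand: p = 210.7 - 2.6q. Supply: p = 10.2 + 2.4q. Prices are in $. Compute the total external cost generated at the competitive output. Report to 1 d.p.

$686.5

Market equilibrium (private): 10.2 + 2.4q = 210.7 - 2.6q → q_m = 40.1000.
Total external cost = ∫₀^{q_m} (9.1 + 0.4q) dq = 9.1×40.1000 + ½×0.4×40.1000² = 686.5120.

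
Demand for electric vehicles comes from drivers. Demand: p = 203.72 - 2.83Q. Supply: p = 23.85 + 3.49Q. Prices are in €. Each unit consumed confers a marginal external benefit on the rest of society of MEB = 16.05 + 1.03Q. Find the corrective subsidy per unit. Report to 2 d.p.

Social marginal benefit = demand + MEB = 219.77 - 1.80Q.
Set SMB = MC: 219.77 - 1.80Q = 23.85 + 3.49Q → Q* = 37.0359.
The Pigouvian subsidy equals MEB at Q*: 16.05 + 1.03×37.0359 = 54.1970.

subsidy = €54.20 per unit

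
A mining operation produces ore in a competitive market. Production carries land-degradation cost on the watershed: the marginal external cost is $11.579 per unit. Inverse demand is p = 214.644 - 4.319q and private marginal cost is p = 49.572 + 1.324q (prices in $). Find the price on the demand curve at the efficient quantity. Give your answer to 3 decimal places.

Social marginal cost = private MC + MEC = 61.151 + 1.324q.
Set SMC = demand: 61.151 + 1.324q = 214.644 - 4.319q → q* = 27.2006.
Consumer price on the demand curve at q*: 214.644 − 4.319×27.2006 = 97.1646.

P = $97.165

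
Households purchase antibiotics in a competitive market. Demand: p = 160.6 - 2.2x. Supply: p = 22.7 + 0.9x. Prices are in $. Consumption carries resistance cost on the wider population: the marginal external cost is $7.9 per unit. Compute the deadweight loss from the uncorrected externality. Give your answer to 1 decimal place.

Market equilibrium (private): 22.7 + 0.9x = 160.6 - 2.2x → x_m = 44.4839.
Social marginal benefit = demand − MEC = 152.7 - 2.2x.
Set SMB = MC: 152.7 - 2.2x = 22.7 + 0.9x → x* = 41.9355.
The welfare-loss triangle has base |x_m − x*| and height MEC(x_m) (the vertical gap between SMB and MC is zero at x* and MEC at x_m).
DWL = ½ × 2.5484 × 7.9000 = 10.0662.

DWL = $10.1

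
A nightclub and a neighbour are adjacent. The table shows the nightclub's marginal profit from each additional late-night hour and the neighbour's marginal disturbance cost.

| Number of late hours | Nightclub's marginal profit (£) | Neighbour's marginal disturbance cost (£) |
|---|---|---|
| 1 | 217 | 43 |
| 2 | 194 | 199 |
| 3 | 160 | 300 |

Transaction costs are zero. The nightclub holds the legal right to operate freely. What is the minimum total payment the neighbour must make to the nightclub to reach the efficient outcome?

£354

Left alone the nightclub would choose level 3 (marginal profit stays positive).
Efficient level: k* = 1 (marginal profit ≥ marginal disturbance cost through 1).
The neighbour must at least cover the nightclub's forgone profit from cutting 3→1: 194 + 160 = 354.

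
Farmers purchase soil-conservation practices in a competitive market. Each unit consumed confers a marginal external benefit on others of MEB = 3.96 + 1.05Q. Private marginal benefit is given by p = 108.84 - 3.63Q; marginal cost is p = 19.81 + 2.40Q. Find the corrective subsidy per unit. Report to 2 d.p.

subsidy = 23.57 per unit

Social marginal benefit = demand + MEB = 112.80 - 2.58Q.
Set SMB = MC: 112.80 - 2.58Q = 19.81 + 2.40Q → Q* = 18.6727.
The Pigouvian subsidy equals MEB at Q*: 3.96 + 1.05×18.6727 = 23.5663.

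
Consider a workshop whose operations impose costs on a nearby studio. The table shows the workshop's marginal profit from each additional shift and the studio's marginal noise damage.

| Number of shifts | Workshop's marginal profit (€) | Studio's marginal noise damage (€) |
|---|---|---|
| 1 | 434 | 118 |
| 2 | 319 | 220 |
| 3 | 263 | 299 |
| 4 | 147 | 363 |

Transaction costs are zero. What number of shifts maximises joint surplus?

Bargaining reaches the level where marginal profit last exceeds marginal noise damage.
That holds through level 2 (319 ≥ 220) but not at 3 (263 < 299).

2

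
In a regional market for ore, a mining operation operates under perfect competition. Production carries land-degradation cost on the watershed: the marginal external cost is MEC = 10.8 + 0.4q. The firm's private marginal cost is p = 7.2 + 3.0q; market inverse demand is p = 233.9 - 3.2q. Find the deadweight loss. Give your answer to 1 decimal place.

Market equilibrium (private): 7.2 + 3.0q = 233.9 - 3.2q → q_m = 36.5645.
Social marginal cost = private MC + MEC = 18.0 + 3.4q.
Set SMC = demand: 18.0 + 3.4q = 233.9 - 3.2q → q* = 32.7121.
Height of the DWL triangle at q_m is SMC(q_m) − demand(q_m) = MEC(q_m) = 25.4258.
DWL = ½ × 3.8524 × 25.4258 = 48.9752.

DWL = 49.0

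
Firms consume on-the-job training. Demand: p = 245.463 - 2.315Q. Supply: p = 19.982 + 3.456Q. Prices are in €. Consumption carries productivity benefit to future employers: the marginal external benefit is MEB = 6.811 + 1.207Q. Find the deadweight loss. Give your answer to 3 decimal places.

Market equilibrium (private): 19.982 + 3.456Q = 245.463 - 2.315Q → Q_m = 39.0714.
Social marginal benefit = demand + MEB = 252.274 - 1.108Q.
Set SMB = MC: 252.274 - 1.108Q = 19.982 + 3.456Q → Q* = 50.8966.
Between Q* and Q_m the wedge SMB − MC runs linearly from 0 to MEB(Q_m), so the loss is a triangle.
DWL = ½ × 11.8252 × 53.9702 = 319.1042.

DWL = €319.104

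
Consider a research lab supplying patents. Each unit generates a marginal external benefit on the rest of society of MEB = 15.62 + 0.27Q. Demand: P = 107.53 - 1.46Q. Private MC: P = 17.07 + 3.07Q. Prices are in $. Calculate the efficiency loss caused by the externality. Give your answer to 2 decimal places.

DWL = $51.82

Market equilibrium (private): 17.07 + 3.07Q = 107.53 - 1.46Q → Q_m = 19.9691.
Social marginal cost = private MC − MEB = 1.45 + 2.80Q.
Set SMC = demand: 1.45 + 2.80Q = 107.53 - 1.46Q → Q* = 24.9014.
Between Q* and Q_m the wedge demand − SMC runs linearly from 0 to MEB(Q_m), so the loss is a triangle.
DWL = ½ × 4.9323 × 21.0117 = 51.8180.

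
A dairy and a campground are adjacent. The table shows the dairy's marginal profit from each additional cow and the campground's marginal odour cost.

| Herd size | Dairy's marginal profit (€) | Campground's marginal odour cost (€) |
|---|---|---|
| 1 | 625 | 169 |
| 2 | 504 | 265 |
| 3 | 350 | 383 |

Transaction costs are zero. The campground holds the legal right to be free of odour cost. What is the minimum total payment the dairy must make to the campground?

Efficient level: marginal profit ≥ marginal odour cost through level 2, so k* = 2.
With the campground holding the right, the dairy must at least compensate total damage at k*: 169 + 265 = 434.

€434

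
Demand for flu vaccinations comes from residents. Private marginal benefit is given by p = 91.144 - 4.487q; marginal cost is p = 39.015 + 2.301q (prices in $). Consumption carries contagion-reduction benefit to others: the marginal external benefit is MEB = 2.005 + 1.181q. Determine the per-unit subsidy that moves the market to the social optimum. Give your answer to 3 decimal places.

Social marginal benefit = demand + MEB = 93.149 - 3.306q.
Set SMB = MC: 93.149 - 3.306q = 39.015 + 2.301q → q* = 9.6547.
The Pigouvian subsidy equals MEB at q*: 2.005 + 1.181×9.6547 = 13.4072.

subsidy = $13.407 per unit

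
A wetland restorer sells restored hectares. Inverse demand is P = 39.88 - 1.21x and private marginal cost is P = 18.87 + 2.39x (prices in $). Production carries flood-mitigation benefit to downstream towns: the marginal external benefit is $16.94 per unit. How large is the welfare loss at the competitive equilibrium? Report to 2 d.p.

Market equilibrium (private): 18.87 + 2.39x = 39.88 - 1.21x → x_m = 5.8361.
Social marginal cost = private MC − MEB = 1.93 + 2.39x.
Set SMC = demand: 1.93 + 2.39x = 39.88 - 1.21x → x* = 10.5417.
The welfare-loss triangle has base |x_m − x*| and height MEB(x_m) (the vertical gap between SMC and demand is zero at x* and MEB at x_m).
DWL = ½ × 4.7056 × 16.9400 = 39.8564.

DWL = $39.86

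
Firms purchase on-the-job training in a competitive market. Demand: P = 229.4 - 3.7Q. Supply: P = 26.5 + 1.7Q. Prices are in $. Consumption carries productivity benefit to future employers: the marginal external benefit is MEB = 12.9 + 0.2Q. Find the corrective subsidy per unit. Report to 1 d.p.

Social marginal benefit = demand + MEB = 242.3 - 3.5Q.
Set SMB = MC: 242.3 - 3.5Q = 26.5 + 1.7Q → Q* = 41.5000.
The Pigouvian subsidy equals MEB at Q*: 12.9 + 0.2×41.5000 = 21.2000.

subsidy = $21.2 per unit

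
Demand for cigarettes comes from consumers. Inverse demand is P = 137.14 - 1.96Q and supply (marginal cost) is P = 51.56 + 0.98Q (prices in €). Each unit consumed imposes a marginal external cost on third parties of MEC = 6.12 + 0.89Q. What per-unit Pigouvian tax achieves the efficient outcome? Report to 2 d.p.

Social marginal benefit = demand − MEC = 131.02 - 2.85Q.
Set SMB = MC: 131.02 - 2.85Q = 51.56 + 0.98Q → Q* = 20.7467.
The Pigouvian tax equals MEC at Q*: 6.12 + 0.89×20.7467 = 24.5846.

tax = €24.58 per unit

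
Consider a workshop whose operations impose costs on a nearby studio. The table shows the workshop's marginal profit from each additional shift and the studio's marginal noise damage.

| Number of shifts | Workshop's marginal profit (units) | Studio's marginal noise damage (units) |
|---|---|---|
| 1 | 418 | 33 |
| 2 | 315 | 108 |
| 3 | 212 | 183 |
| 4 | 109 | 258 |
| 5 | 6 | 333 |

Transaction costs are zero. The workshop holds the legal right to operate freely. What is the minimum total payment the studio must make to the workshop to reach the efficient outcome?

Left alone the workshop would choose level 5 (marginal profit stays positive).
Efficient level: k* = 3 (marginal profit ≥ marginal noise damage through 3).
The studio must at least cover the workshop's forgone profit from cutting 5→3: 109 + 6 = 115.

115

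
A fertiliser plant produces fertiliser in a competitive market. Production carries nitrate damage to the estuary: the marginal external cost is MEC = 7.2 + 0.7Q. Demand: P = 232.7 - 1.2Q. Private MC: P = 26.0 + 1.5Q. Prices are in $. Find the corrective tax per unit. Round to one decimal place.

tax = $48.3 per unit

Social marginal cost = private MC + MEC = 33.2 + 2.2Q.
Set SMC = demand: 33.2 + 2.2Q = 232.7 - 1.2Q → Q* = 58.6765.
The Pigouvian tax equals MEC at Q*: 7.2 + 0.7×58.6765 = 48.2736.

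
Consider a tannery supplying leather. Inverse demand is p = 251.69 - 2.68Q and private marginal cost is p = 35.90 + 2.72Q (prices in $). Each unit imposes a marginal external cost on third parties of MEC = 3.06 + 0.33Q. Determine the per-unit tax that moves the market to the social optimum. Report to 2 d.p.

tax = $15.31 per unit

Social marginal cost = private MC + MEC = 38.96 + 3.05Q.
Set SMC = demand: 38.96 + 3.05Q = 251.69 - 2.68Q → Q* = 37.1257.
The Pigouvian tax equals MEC at Q*: 3.06 + 0.33×37.1257 = 15.3115.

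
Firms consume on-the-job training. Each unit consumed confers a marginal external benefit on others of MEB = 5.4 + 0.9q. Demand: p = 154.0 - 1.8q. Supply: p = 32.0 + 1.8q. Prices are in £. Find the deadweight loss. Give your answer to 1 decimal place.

Market equilibrium (private): 32.0 + 1.8q = 154.0 - 1.8q → q_m = 33.8889.
Social marginal benefit = demand + MEB = 159.4 - 0.9q.
Set SMB = MC: 159.4 - 0.9q = 32.0 + 1.8q → q* = 47.1852.
The welfare-loss triangle has base |q_m − q*| and height MEB(q_m) (the vertical gap between SMB and MC is zero at q* and MEB at q_m).
DWL = ½ × 13.2963 × 35.9000 = 238.6686.

DWL = £238.7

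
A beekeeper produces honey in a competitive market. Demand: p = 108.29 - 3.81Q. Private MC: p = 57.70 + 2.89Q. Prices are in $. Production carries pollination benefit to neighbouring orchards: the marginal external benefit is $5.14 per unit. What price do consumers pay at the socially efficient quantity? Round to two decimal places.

P = $76.60

Social marginal cost = private MC − MEB = 52.56 + 2.89Q.
Set SMC = demand: 52.56 + 2.89Q = 108.29 - 3.81Q → Q* = 8.3179.
Consumer price on the demand curve at Q*: 108.29 − 3.81×8.3179 = 76.5988.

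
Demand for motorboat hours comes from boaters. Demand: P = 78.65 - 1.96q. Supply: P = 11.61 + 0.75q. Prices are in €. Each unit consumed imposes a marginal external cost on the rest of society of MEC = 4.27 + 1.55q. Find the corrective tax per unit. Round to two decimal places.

tax = €27.11 per unit

Social marginal benefit = demand − MEC = 74.38 - 3.51q.
Set SMB = MC: 74.38 - 3.51q = 11.61 + 0.75q → q* = 14.7347.
The Pigouvian tax equals MEC at q*: 4.27 + 1.55×14.7347 = 27.1088.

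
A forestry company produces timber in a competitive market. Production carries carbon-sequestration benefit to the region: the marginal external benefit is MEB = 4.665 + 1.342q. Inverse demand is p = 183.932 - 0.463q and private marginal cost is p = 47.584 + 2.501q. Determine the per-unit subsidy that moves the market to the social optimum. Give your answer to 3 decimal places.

Social marginal cost = private MC − MEB = 42.919 + 1.159q.
Set SMC = demand: 42.919 + 1.159q = 183.932 - 0.463q → q* = 86.9377.
The Pigouvian subsidy equals MEB at q*: 4.665 + 1.342×86.9377 = 121.3354.

subsidy = 121.335 per unit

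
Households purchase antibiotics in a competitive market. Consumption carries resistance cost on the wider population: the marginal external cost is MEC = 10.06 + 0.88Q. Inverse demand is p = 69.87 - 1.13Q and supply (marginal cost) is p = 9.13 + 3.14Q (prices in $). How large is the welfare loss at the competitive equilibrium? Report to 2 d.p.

Market equilibrium (private): 9.13 + 3.14Q = 69.87 - 1.13Q → Q_m = 14.2248.
Social marginal benefit = demand − MEC = 59.81 - 2.01Q.
Set SMB = MC: 59.81 - 2.01Q = 9.13 + 3.14Q → Q* = 9.8408.
Height of the DWL triangle at Q_m is MC(Q_m) − SMB(Q_m) = MEC(Q_m) = 22.5778.
DWL = ½ × 4.3840 × 22.5778 = 49.4905.

DWL = $49.49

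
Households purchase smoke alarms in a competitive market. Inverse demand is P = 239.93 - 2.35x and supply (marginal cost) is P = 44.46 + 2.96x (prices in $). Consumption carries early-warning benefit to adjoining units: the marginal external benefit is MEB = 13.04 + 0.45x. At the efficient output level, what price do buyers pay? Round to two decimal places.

Social marginal benefit = demand + MEB = 252.97 - 1.90x.
Set SMB = MC: 252.97 - 1.90x = 44.46 + 2.96x → x* = 42.9033.
Consumer price on the demand curve at x*: 239.93 − 2.35×42.9033 = 139.1072.

P = $139.11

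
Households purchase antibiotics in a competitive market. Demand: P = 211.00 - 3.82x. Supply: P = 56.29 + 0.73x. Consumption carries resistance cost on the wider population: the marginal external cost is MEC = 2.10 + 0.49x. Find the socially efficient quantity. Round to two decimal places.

x* = 30.28

Social marginal benefit = demand − MEC = 208.90 - 4.31x.
Set SMB = MC: 208.90 - 4.31x = 56.29 + 0.73x → x* = 30.2798.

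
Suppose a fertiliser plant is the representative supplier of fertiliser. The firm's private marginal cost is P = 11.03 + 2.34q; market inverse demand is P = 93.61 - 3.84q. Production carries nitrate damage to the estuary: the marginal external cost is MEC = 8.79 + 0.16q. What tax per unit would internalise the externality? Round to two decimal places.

Social marginal cost = private MC + MEC = 19.82 + 2.50q.
Set SMC = demand: 19.82 + 2.50q = 93.61 - 3.84q → q* = 11.6388.
The Pigouvian tax equals MEC at q*: 8.79 + 0.16×11.6388 = 10.6522.

tax = 10.65 per unit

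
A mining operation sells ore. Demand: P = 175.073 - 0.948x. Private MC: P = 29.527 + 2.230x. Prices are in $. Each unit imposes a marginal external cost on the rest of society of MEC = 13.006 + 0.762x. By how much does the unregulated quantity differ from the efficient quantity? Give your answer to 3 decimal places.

12.158 units

Market equilibrium (private): 29.527 + 2.230x = 175.073 - 0.948x → x_m = 45.7980.
Social marginal cost = private MC + MEC = 42.533 + 2.992x.
Set SMC = demand: 42.533 + 2.992x = 175.073 - 0.948x → x* = 33.6396.
Gap = |45.7980 − 33.6396| = 12.1584.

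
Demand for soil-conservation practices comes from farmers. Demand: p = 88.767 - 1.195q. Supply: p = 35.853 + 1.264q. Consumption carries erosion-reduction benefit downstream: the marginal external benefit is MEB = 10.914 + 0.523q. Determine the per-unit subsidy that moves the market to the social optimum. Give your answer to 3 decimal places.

Social marginal benefit = demand + MEB = 99.681 - 0.672q.
Set SMB = MC: 99.681 - 0.672q = 35.853 + 1.264q → q* = 32.9690.
The Pigouvian subsidy equals MEB at q*: 10.914 + 0.523×32.9690 = 28.1568.

subsidy = 28.157 per unit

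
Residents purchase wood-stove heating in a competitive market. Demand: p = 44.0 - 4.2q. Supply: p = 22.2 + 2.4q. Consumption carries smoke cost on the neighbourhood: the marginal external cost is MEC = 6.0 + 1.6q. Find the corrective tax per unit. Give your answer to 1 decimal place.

Social marginal benefit = demand − MEC = 38.0 - 5.8q.
Set SMB = MC: 38.0 - 5.8q = 22.2 + 2.4q → q* = 1.9268.
The Pigouvian tax equals MEC at q*: 6.0 + 1.6×1.9268 = 9.0829.

tax = 9.1 per unit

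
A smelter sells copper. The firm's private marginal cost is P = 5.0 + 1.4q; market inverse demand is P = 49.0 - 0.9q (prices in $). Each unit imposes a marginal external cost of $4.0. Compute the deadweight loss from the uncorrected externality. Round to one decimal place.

DWL = $3.5

Market equilibrium (private): 5.0 + 1.4q = 49.0 - 0.9q → q_m = 19.1304.
Social marginal cost = private MC + MEC = 9.0 + 1.4q.
Set SMC = demand: 9.0 + 1.4q = 49.0 - 0.9q → q* = 17.3913.
The loss is the area between SMC and demand from q* to q_m; with linear curves that's a triangle of height MEC(q_m).
DWL = ½ × 1.7391 × 4.0000 = 3.4782.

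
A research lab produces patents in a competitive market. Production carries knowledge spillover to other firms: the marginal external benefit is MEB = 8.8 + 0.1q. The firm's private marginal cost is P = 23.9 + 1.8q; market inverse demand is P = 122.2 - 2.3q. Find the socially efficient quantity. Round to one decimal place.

Social marginal cost = private MC − MEB = 15.1 + 1.7q.
Set SMC = demand: 15.1 + 1.7q = 122.2 - 2.3q → q* = 26.7750.

q* = 26.8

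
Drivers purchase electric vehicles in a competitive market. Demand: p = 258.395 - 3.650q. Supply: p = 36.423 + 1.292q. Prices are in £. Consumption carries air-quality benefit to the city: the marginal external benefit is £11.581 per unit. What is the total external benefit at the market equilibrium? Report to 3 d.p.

Market equilibrium (private): 36.423 + 1.292q = 258.395 - 3.650q → q_m = 44.9154.
Total external benefit = MEB × q_m = 11.581 × 44.9154 = 520.1652.

£520.165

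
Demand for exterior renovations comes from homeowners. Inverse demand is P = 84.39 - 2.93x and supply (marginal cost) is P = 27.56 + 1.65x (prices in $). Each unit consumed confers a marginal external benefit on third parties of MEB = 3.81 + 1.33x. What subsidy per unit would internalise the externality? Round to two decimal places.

subsidy = $28.63 per unit

Social marginal benefit = demand + MEB = 88.20 - 1.60x.
Set SMB = MC: 88.20 - 1.60x = 27.56 + 1.65x → x* = 18.6585.
The Pigouvian subsidy equals MEB at x*: 3.81 + 1.33×18.6585 = 28.6258.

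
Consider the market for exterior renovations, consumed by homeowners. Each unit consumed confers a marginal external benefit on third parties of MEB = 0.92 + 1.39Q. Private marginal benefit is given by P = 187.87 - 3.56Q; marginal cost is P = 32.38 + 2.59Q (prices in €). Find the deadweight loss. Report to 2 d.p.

Market equilibrium (private): 32.38 + 2.59Q = 187.87 - 3.56Q → Q_m = 25.2829.
Social marginal benefit = demand + MEB = 188.79 - 2.17Q.
Set SMB = MC: 188.79 - 2.17Q = 32.38 + 2.59Q → Q* = 32.8592.
The welfare-loss triangle has base |Q_m − Q*| and height MEB(Q_m) (the vertical gap between SMB and MC is zero at Q* and MEB at Q_m).
DWL = ½ × 7.5763 × 36.0633 = 136.6132.

DWL = €136.61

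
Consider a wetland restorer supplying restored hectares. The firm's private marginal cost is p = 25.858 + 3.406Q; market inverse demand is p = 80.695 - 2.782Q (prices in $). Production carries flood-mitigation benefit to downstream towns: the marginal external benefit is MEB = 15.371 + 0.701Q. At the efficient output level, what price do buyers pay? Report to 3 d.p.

P = $45.098

Social marginal cost = private MC − MEB = 10.487 + 2.705Q.
Set SMC = demand: 10.487 + 2.705Q = 80.695 - 2.782Q → Q* = 12.7953.
Consumer price on the demand curve at Q*: 80.695 − 2.782×12.7953 = 45.0985.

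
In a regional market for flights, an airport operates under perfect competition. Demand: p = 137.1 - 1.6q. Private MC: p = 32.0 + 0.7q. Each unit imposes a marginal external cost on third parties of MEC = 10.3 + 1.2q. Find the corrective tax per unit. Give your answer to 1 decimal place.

tax = 42.8 per unit

Social marginal cost = private MC + MEC = 42.3 + 1.9q.
Set SMC = demand: 42.3 + 1.9q = 137.1 - 1.6q → q* = 27.0857.
The Pigouvian tax equals MEC at q*: 10.3 + 1.2×27.0857 = 42.8028.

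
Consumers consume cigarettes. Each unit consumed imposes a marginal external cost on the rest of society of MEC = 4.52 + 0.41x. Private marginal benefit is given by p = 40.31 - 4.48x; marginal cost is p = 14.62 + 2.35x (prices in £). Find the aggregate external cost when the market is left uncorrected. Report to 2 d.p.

£19.90

Market equilibrium (private): 14.62 + 2.35x = 40.31 - 4.48x → x_m = 3.7613.
Total external cost = ∫₀^{x_m} (4.52 + 0.41x) dx = 4.52×3.7613 + ½×0.41×3.7613² = 19.9013.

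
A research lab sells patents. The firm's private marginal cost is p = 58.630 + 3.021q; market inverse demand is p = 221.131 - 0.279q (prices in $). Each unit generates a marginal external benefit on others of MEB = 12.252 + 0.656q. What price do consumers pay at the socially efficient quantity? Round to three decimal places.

Social marginal cost = private MC − MEB = 46.378 + 2.365q.
Set SMC = demand: 46.378 + 2.365q = 221.131 - 0.279q → q* = 66.0942.
Consumer price on the demand curve at q*: 221.131 − 0.279×66.0942 = 202.6907.

P = $202.691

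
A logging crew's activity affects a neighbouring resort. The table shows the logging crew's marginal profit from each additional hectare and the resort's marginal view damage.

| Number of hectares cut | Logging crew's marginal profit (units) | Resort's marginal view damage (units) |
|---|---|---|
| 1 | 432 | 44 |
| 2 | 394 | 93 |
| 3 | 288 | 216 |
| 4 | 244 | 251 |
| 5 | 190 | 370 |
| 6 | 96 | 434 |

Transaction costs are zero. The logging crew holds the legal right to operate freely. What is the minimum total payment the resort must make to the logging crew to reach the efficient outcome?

Left alone the logging crew would choose level 6 (marginal profit stays positive).
Efficient level: k* = 3 (marginal profit ≥ marginal view damage through 3).
The resort must at least cover the logging crew's forgone profit from cutting 6→3: 244 + 190 + 96 = 530.

530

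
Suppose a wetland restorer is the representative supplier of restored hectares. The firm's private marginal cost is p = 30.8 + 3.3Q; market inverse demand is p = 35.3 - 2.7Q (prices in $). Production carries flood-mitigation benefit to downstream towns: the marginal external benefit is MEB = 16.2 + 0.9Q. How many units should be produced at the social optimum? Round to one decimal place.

Social marginal cost = private MC − MEB = 14.6 + 2.4Q.
Set SMC = demand: 14.6 + 2.4Q = 35.3 - 2.7Q → Q* = 4.0588.

Q* = 4.1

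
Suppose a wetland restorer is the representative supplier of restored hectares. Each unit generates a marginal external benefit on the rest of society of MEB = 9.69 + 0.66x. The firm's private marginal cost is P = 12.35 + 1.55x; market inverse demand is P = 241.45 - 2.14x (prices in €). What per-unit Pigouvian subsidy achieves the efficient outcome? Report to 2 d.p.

subsidy = €61.70 per unit

Social marginal cost = private MC − MEB = 2.66 + 0.89x.
Set SMC = demand: 2.66 + 0.89x = 241.45 - 2.14x → x* = 78.8086.
The Pigouvian subsidy equals MEB at x*: 9.69 + 0.66×78.8086 = 61.7037.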